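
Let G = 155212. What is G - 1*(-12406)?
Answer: 167618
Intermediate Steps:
G - 1*(-12406) = 155212 - 1*(-12406) = 155212 + 12406 = 167618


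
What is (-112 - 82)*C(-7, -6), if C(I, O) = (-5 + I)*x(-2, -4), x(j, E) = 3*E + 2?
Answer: -23280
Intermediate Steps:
x(j, E) = 2 + 3*E
C(I, O) = 50 - 10*I (C(I, O) = (-5 + I)*(2 + 3*(-4)) = (-5 + I)*(2 - 12) = (-5 + I)*(-10) = 50 - 10*I)
(-112 - 82)*C(-7, -6) = (-112 - 82)*(50 - 10*(-7)) = -194*(50 + 70) = -194*120 = -23280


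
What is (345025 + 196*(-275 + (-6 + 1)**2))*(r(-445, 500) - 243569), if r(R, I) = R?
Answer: -72234244350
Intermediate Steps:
(345025 + 196*(-275 + (-6 + 1)**2))*(r(-445, 500) - 243569) = (345025 + 196*(-275 + (-6 + 1)**2))*(-445 - 243569) = (345025 + 196*(-275 + (-5)**2))*(-244014) = (345025 + 196*(-275 + 25))*(-244014) = (345025 + 196*(-250))*(-244014) = (345025 - 49000)*(-244014) = 296025*(-244014) = -72234244350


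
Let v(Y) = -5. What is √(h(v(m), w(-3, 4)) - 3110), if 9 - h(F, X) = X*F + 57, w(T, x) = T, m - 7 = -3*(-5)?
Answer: I*√3173 ≈ 56.329*I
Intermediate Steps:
m = 22 (m = 7 - 3*(-5) = 7 + 15 = 22)
h(F, X) = -48 - F*X (h(F, X) = 9 - (X*F + 57) = 9 - (F*X + 57) = 9 - (57 + F*X) = 9 + (-57 - F*X) = -48 - F*X)
√(h(v(m), w(-3, 4)) - 3110) = √((-48 - 1*(-5)*(-3)) - 3110) = √((-48 - 15) - 3110) = √(-63 - 3110) = √(-3173) = I*√3173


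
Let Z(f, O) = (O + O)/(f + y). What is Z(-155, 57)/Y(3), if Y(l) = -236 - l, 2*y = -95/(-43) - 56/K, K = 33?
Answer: 323532/104959957 ≈ 0.0030824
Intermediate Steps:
y = 727/2838 (y = (-95/(-43) - 56/33)/2 = (-95*(-1/43) - 56*1/33)/2 = (95/43 - 56/33)/2 = (1/2)*(727/1419) = 727/2838 ≈ 0.25617)
Z(f, O) = 2*O/(727/2838 + f) (Z(f, O) = (O + O)/(f + 727/2838) = (2*O)/(727/2838 + f) = 2*O/(727/2838 + f))
Z(-155, 57)/Y(3) = (5676*57/(727 + 2838*(-155)))/(-236 - 1*3) = (5676*57/(727 - 439890))/(-236 - 3) = (5676*57/(-439163))/(-239) = (5676*57*(-1/439163))*(-1/239) = -323532/439163*(-1/239) = 323532/104959957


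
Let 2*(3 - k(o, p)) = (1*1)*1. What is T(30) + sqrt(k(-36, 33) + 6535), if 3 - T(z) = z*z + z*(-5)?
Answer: -747 + 5*sqrt(1046)/2 ≈ -666.15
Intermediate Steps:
k(o, p) = 5/2 (k(o, p) = 3 - 1*1/2 = 3 - 1/2 = 5/2)
T(z) = 3 - z**2 + 5*z (T(z) = 3 - (z*z + z*(-5)) = 3 - (z**2 - 5*z) = 3 + (-z**2 + 5*z) = 3 - z**2 + 5*z)
T(30) + sqrt(k(-36, 33) + 6535) = (3 - 1*30**2 + 5*30) + sqrt(5/2 + 6535) = (3 - 1*900 + 150) + sqrt(13075/2) = (3 - 900 + 150) + 5*sqrt(1046)/2 = -747 + 5*sqrt(1046)/2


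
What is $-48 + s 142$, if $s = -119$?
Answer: $-16946$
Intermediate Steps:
$-48 + s 142 = -48 - 16898 = -16946$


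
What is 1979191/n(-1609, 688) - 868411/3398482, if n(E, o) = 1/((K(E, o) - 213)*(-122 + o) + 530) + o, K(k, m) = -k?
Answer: 5317740823070573393/1848700151678738 ≈ 2876.5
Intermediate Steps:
n(E, o) = o + 1/(530 + (-213 - E)*(-122 + o)) (n(E, o) = 1/((-E - 213)*(-122 + o) + 530) + o = 1/((-213 - E)*(-122 + o) + 530) + o = 1/(530 + (-213 - E)*(-122 + o)) + o = o + 1/(530 + (-213 - E)*(-122 + o)))
1979191/n(-1609, 688) - 868411/3398482 = 1979191/(((1 - 213*688² + 26516*688 - 1*(-1609)*688² + 122*(-1609)*688)/(26516 - 213*688 + 122*(-1609) - 1*(-1609)*688))) - 868411/3398482 = 1979191/(((1 - 213*473344 + 18243008 - 1*(-1609)*473344 - 135053024)/(26516 - 146544 - 196298 + 1106992))) - 868411*1/3398482 = 1979191/(((1 - 100822272 + 18243008 + 761610496 - 135053024)/790666)) - 868411/3398482 = 1979191/(((1/790666)*543978209)) - 868411/3398482 = 1979191/(543978209/790666) - 868411/3398482 = 1979191*(790666/543978209) - 868411/3398482 = 1564879031206/543978209 - 868411/3398482 = 5317740823070573393/1848700151678738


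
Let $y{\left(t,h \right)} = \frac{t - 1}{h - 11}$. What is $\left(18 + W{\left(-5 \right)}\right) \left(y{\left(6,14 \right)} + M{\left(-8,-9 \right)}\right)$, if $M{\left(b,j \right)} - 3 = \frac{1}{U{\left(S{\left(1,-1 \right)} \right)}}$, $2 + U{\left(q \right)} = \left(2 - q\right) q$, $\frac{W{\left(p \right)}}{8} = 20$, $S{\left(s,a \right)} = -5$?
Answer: $\frac{91670}{111} \approx 825.86$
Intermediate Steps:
$W{\left(p \right)} = 160$ ($W{\left(p \right)} = 8 \cdot 20 = 160$)
$U{\left(q \right)} = -2 + q \left(2 - q\right)$ ($U{\left(q \right)} = -2 + \left(2 - q\right) q = -2 + q \left(2 - q\right)$)
$y{\left(t,h \right)} = \frac{-1 + t}{-11 + h}$
$M{\left(b,j \right)} = \frac{110}{37}$ ($M{\left(b,j \right)} = 3 + \frac{1}{-2 - \left(-5\right)^{2} + 2 \left(-5\right)} = 3 + \frac{1}{-2 - 25 - 10} = 3 + \frac{1}{-37} = 3 - \frac{1}{37} = \frac{110}{37}$)
$\left(18 + W{\left(-5 \right)}\right) \left(y{\left(6,14 \right)} + M{\left(-8,-9 \right)}\right) = \left(18 + 160\right) \left(\frac{-1 + 6}{-11 + 14} + \frac{110}{37}\right) = 178 \left(\frac{1}{3} \cdot 5 + \frac{110}{37}\right) = 178 \left(\frac{5}{3} + \frac{110}{37}\right) = 178 \cdot \frac{515}{111} = \frac{91670}{111}$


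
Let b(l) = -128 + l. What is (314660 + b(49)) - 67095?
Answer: 247486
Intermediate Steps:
(314660 + b(49)) - 67095 = (314660 + (-128 + 49)) - 67095 = (314660 - 79) - 67095 = 314581 - 67095 = 247486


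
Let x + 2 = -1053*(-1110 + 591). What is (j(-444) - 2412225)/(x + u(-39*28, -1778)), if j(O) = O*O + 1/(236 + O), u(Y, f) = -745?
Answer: -460738513/113518080 ≈ -4.0587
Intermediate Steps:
j(O) = O**2 + 1/(236 + O)
x = 546505 (x = -2 - 1053*(-1110 + 591) = -2 - 1053*(-519) = -2 + 546507 = 546505)
(j(-444) - 2412225)/(x + u(-39*28, -1778)) = ((1 + (-444)**3 + 236*(-444)**2)/(236 - 444) - 2412225)/(546505 - 745) = ((1 - 87528384 + 236*197136)/(-208) - 2412225)/545760 = (-(1 - 87528384 + 46524096)/208 - 2412225)*(1/545760) = (-1/208*(-41004287) - 2412225)*(1/545760) = (41004287/208 - 2412225)*(1/545760) = -460738513/208*1/545760 = -460738513/113518080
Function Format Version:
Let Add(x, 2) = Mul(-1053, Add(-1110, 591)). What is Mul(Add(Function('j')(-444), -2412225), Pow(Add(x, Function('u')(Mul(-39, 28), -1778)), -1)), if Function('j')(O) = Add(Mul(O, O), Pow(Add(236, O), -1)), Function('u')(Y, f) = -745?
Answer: Rational(-460738513, 113518080) ≈ -4.0587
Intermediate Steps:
Function('j')(O) = Add(Pow(O, 2), Pow(Add(236, O), -1))
x = 546505 (x = Add(-2, Mul(-1053, Add(-1110, 591))) = Add(-2, Mul(-1053, -519)) = Add(-2, 546507) = 546505)
Mul(Add(Function('j')(-444), -2412225), Pow(Add(x, Function('u')(Mul(-39, 28), -1778)), -1)) = Mul(Add(Mul(Pow(Add(236, -444), -1), Add(1, Pow(-444, 3), Mul(236, Pow(-444, 2)))), -2412225), Pow(Add(546505, -745), -1)) = Mul(Add(Mul(Pow(-208, -1), Add(1, -87528384, Mul(236, 197136))), -2412225), Pow(545760, -1)) = Mul(Add(Mul(Rational(-1, 208), Add(1, -87528384, 46524096)), -2412225), Rational(1, 545760)) = Mul(Add(Mul(Rational(-1, 208), -41004287), -2412225), Rational(1, 545760)) = Mul(Add(Rational(41004287, 208), -2412225), Rational(1, 545760)) = Mul(Rational(-460738513, 208), Rational(1, 545760)) = Rational(-460738513, 113518080)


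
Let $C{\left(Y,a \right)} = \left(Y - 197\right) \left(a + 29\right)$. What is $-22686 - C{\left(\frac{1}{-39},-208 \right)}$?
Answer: $- \frac{2260190}{39} \approx -57954.0$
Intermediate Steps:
$C{\left(Y,a \right)} = \left(-197 + Y\right) \left(29 + a\right)$
$-22686 - C{\left(\frac{1}{-39},-208 \right)} = -22686 - \left(-5713 - -40976 + \frac{29}{-39} + \frac{1}{-39} \left(-208\right)\right) = -22686 - \left(-5713 + 40976 + 29 \left(- \frac{1}{39}\right) - - \frac{16}{3}\right) = -22686 - \left(-5713 + 40976 - \frac{29}{39} + \frac{16}{3}\right) = -22686 - \frac{1375436}{39} = - \frac{2260190}{39}$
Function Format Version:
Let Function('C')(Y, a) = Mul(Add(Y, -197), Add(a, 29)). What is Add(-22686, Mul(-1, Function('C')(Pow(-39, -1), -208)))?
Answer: Rational(-2260190, 39) ≈ -57954.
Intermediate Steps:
Function('C')(Y, a) = Mul(Add(-197, Y), Add(29, a))
Add(-22686, Mul(-1, Function('C')(Pow(-39, -1), -208))) = Add(-22686, Mul(-1, Add(-5713, Mul(-197, -208), Mul(29, Pow(-39, -1)), Mul(Pow(-39, -1), -208)))) = Add(-22686, Mul(-1, Add(-5713, 40976, Mul(29, Rational(-1, 39)), Mul(Rational(-1, 39), -208)))) = Add(-22686, Mul(-1, Add(-5713, 40976, Rational(-29, 39), Rational(16, 3)))) = Add(-22686, Mul(-1, Rational(1375436, 39))) = Add(-22686, Rational(-1375436, 39)) = Rational(-2260190, 39)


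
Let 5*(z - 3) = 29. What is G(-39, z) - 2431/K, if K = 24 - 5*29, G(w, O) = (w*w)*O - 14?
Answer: 736499/55 ≈ 13391.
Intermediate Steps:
z = 44/5 (z = 3 + (⅕)*29 = 3 + 29/5 = 44/5 ≈ 8.8000)
G(w, O) = -14 + O*w² (G(w, O) = w²*O - 14 = O*w² - 14 = -14 + O*w²)
K = -121 (K = 24 - 145 = -121)
G(-39, z) - 2431/K = (-14 + (44/5)*(-39)²) - 2431/(-121) = (-14 + (44/5)*1521) - 2431*(-1/121) = (-14 + 66924/5) + 221/11 = 66854/5 + 221/11 = 736499/55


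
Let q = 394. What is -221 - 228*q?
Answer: -90053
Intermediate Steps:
-221 - 228*q = -221 - 228*394 = -221 - 89832 = -90053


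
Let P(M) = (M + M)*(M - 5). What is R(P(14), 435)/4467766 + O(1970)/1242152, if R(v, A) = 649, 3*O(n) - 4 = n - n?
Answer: 152271313/1040558338581 ≈ 0.00014634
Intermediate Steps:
P(M) = 2*M*(-5 + M) (P(M) = (2*M)*(-5 + M) = 2*M*(-5 + M))
O(n) = 4/3 (O(n) = 4/3 + (n - n)/3 = 4/3 + (1/3)*0 = 4/3 + 0 = 4/3)
R(P(14), 435)/4467766 + O(1970)/1242152 = 649/4467766 + (4/3)/1242152 = 649*(1/4467766) + (4/3)*(1/1242152) = 649/4467766 + 1/931614 = 152271313/1040558338581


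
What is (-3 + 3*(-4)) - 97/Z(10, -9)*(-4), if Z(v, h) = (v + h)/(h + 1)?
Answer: -3119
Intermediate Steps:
Z(v, h) = (h + v)/(1 + h)
(-3 + 3*(-4)) - 97/Z(10, -9)*(-4) = (-3 + 3*(-4)) - 97*(1 - 9)/(-9 + 10)*(-4) = (-3 - 12) - 97/(1/(-8))*(-4) = -15 - 97/((-⅛*1))*(-4) = -15 - 97/(-⅛)*(-4) = -15 - 97*(-8)*(-4) = -15 + 776*(-4) = -15 - 3104 = -3119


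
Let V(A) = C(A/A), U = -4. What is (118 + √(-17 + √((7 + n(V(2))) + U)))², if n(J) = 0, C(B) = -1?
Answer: (118 + I*√(17 - √3))² ≈ 13909.0 + 922.15*I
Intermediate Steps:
V(A) = -1
(118 + √(-17 + √((7 + n(V(2))) + U)))² = (118 + √(-17 + √((7 + 0) - 4)))² = (118 + √(-17 + √(7 - 4)))² = (118 + √(-17 + √3))²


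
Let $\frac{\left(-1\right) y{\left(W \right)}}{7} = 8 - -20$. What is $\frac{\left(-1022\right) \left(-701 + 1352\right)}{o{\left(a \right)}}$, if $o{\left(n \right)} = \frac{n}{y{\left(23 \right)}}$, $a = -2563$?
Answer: $- \frac{130403112}{2563} \approx -50879.0$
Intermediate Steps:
$y{\left(W \right)} = -196$ ($y{\left(W \right)} = - 7 \left(8 - -20\right) = - 7 \left(8 + 20\right) = \left(-7\right) 28 = -196$)
$o{\left(n \right)} = - \frac{n}{196}$ ($o{\left(n \right)} = \frac{n}{-196} = n \left(- \frac{1}{196}\right) = - \frac{n}{196}$)
$\frac{\left(-1022\right) \left(-701 + 1352\right)}{o{\left(a \right)}} = \frac{\left(-1022\right) \left(-701 + 1352\right)}{\left(- \frac{1}{196}\right) \left(-2563\right)} = \frac{\left(-1022\right) 651}{\frac{2563}{196}} = \left(-665322\right) \frac{196}{2563} = - \frac{130403112}{2563}$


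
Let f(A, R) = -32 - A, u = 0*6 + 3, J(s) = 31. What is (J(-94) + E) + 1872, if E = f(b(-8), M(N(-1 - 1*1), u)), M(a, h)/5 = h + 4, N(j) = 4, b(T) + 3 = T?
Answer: 1882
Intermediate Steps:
b(T) = -3 + T
u = 3 (u = 0 + 3 = 3)
M(a, h) = 20 + 5*h (M(a, h) = 5*(h + 4) = 5*(4 + h) = 20 + 5*h)
E = -21 (E = -32 - (-3 - 8) = -32 - 1*(-11) = -32 + 11 = -21)
(J(-94) + E) + 1872 = (31 - 21) + 1872 = 10 + 1872 = 1882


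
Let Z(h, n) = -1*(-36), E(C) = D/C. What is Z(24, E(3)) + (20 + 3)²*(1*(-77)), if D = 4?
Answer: -40697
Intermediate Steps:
E(C) = 4/C
Z(h, n) = 36
Z(24, E(3)) + (20 + 3)²*(1*(-77)) = 36 + (20 + 3)²*(1*(-77)) = 36 + 23²*(-77) = 36 + 529*(-77) = 36 - 40733 = -40697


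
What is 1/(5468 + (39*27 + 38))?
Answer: 1/6559 ≈ 0.00015246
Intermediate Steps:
1/(5468 + (39*27 + 38)) = 1/(5468 + (1053 + 38)) = 1/(5468 + 1091) = 1/6559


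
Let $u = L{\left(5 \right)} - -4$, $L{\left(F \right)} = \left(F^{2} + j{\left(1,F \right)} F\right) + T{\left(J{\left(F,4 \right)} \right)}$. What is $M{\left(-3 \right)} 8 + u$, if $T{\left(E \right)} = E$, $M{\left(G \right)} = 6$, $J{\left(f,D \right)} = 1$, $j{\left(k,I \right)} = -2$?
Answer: $68$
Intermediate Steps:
$L{\left(F \right)} = 1 + F^{2} - 2 F$ ($L{\left(F \right)} = \left(F^{2} - 2 F\right) + 1 = 1 + F^{2} - 2 F$)
$u = 20$ ($u = \left(1 + 5^{2} - 10\right) - -4 = \left(1 + 25 - 10\right) + 4 = 16 + 4 = 20$)
$M{\left(-3 \right)} 8 + u = 6 \cdot 8 + 20 = 48 + 20 = 68$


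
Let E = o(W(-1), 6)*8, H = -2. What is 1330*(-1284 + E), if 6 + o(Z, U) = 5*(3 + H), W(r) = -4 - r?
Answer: -1718360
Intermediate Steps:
o(Z, U) = -1 (o(Z, U) = -6 + 5*(3 - 2) = -6 + 5*1 = -6 + 5 = -1)
E = -8 (E = -1*8 = -8)
1330*(-1284 + E) = 1330*(-1284 - 8) = 1330*(-1292) = -1718360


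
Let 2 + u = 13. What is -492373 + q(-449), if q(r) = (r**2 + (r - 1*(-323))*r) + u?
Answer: -234187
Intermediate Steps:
u = 11 (u = -2 + 13 = 11)
q(r) = 11 + r**2 + r*(323 + r) (q(r) = (r**2 + (r - 1*(-323))*r) + 11 = (r**2 + (r + 323)*r) + 11 = (r**2 + (323 + r)*r) + 11 = (r**2 + r*(323 + r)) + 11 = 11 + r**2 + r*(323 + r))
-492373 + q(-449) = -492373 + (11 + 2*(-449)**2 + 323*(-449)) = -492373 + (11 + 2*201601 - 145027) = -492373 + (11 + 403202 - 145027) = -492373 + 258186 = -234187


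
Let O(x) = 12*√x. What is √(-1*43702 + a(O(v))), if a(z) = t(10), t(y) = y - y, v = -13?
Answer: I*√43702 ≈ 209.05*I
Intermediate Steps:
t(y) = 0
a(z) = 0
√(-1*43702 + a(O(v))) = √(-1*43702 + 0) = √(-43702 + 0) = √(-43702) = I*√43702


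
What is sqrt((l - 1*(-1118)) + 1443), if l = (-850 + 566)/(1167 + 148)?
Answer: 3*sqrt(492019085)/1315 ≈ 50.604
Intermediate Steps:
l = -284/1315 ≈ -0.21597
sqrt((l - 1*(-1118)) + 1443) = sqrt((-284/1315 - 1*(-1118)) + 1443) = sqrt((-284/1315 + 1118) + 1443) = sqrt(1469886/1315 + 1443) = sqrt(3367431/1315) = 3*sqrt(492019085)/1315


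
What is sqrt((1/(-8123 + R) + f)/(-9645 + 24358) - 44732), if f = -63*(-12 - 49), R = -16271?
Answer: I*sqrt(5762146412147643651486)/358908922 ≈ 211.5*I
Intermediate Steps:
f = 3843 (f = -63*(-61) = 3843)
sqrt((1/(-8123 + R) + f)/(-9645 + 24358) - 44732) = sqrt((1/(-8123 - 16271) + 3843)/(-9645 + 24358) - 44732) = sqrt((1/(-24394) + 3843)/14713 - 44732) = sqrt((-1/24394 + 3843)*(1/14713) - 44732) = sqrt((93746141/24394)*(1/14713) - 44732) = sqrt(93746141/358908922 - 44732) = sqrt(-16054620152763/358908922) = I*sqrt(5762146412147643651486)/358908922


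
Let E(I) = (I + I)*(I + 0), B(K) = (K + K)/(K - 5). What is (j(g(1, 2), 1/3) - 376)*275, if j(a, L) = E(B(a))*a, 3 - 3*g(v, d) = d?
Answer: -15199250/147 ≈ -1.0340e+5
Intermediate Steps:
g(v, d) = 1 - d/3
B(K) = 2*K/(-5 + K) (B(K) = (2*K)/(-5 + K) = 2*K/(-5 + K))
E(I) = 2*I² (E(I) = (2*I)*I = 2*I²)
j(a, L) = 8*a³/(-5 + a)² (j(a, L) = (2*(2*a/(-5 + a))²)*a = (2*(4*a²/(-5 + a)²))*a = (8*a²/(-5 + a)²)*a = 8*a³/(-5 + a)²)
(j(g(1, 2), 1/3) - 376)*275 = (8*(1 - ⅓*2)³/(-5 + (1 - ⅓*2))² - 376)*275 = (8*(1 - ⅔)³/(-5 + (1 - ⅔))² - 376)*275 = (8*(⅓)³/(-5 + ⅓)² - 376)*275 = (8*(1/27)/(-14/3)² - 376)*275 = (8*(1/27)*(9/196) - 376)*275 = (2/147 - 376)*275 = -55270/147*275 = -15199250/147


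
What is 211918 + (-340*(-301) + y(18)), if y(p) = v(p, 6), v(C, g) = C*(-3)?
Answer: 314204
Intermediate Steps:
v(C, g) = -3*C
y(p) = -3*p
211918 + (-340*(-301) + y(18)) = 211918 + (-340*(-301) - 3*18) = 211918 + (102340 - 54) = 211918 + 102286 = 314204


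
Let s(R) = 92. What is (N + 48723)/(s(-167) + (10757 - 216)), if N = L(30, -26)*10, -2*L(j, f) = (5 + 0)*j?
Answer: 47973/10633 ≈ 4.5117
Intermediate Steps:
L(j, f) = -5*j/2 (L(j, f) = -(5 + 0)*j/2 = -5*j/2)
N = -750 (N = -5/2*30*10 = -75*10 = -750)
(N + 48723)/(s(-167) + (10757 - 216)) = (-750 + 48723)/(92 + (10757 - 216)) = 47973/(92 + 10541) = 47973/10633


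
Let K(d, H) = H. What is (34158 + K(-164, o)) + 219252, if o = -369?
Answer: 253041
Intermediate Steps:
(34158 + K(-164, o)) + 219252 = (34158 - 369) + 219252 = 33789 + 219252 = 253041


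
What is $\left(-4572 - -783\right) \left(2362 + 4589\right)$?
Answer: $-26337339$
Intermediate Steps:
$\left(-4572 - -783\right) \left(2362 + 4589\right) = \left(-4572 + \left(-134 + 917\right)\right) 6951 = \left(-4572 + 783\right) 6951 = \left(-3789\right) 6951 = -26337339$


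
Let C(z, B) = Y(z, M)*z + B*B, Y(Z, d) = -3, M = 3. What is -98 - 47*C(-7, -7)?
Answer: -3388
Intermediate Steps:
C(z, B) = B² - 3*z (C(z, B) = -3*z + B*B = -3*z + B² = B² - 3*z)
-98 - 47*C(-7, -7) = -98 - 47*((-7)² - 3*(-7)) = -98 - 47*(49 + 21) = -98 - 47*70 = -98 - 3290 = -3388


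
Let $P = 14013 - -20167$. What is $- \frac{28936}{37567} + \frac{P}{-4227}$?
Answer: $- \frac{1406352532}{158795709} \approx -8.8564$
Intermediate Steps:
$P = 34180$ ($P = 14013 + 20167 = 34180$)
$- \frac{28936}{37567} + \frac{P}{-4227} = - \frac{28936}{37567} + \frac{34180}{-4227} = \left(-28936\right) \frac{1}{37567} + 34180 \left(- \frac{1}{4227}\right) = - \frac{28936}{37567} - \frac{34180}{4227} = - \frac{1406352532}{158795709}$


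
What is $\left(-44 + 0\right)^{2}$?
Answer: $1936$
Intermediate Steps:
$\left(-44 + 0\right)^{2} = \left(-44\right)^{2} = 1936$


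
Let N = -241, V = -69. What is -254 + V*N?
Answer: 16375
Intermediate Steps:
-254 + V*N = -254 - 69*(-241) = -254 + 16629 = 16375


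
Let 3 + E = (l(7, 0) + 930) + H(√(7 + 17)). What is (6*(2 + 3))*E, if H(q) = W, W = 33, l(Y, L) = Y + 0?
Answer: 29010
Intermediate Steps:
l(Y, L) = Y
H(q) = 33
E = 967 (E = -3 + ((7 + 930) + 33) = -3 + (937 + 33) = -3 + 970 = 967)
(6*(2 + 3))*E = (6*(2 + 3))*967 = (6*5)*967 = 30*967 = 29010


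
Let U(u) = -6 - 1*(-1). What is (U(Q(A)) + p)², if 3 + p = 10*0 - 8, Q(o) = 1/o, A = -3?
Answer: 256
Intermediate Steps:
U(u) = -5 (U(u) = -6 + 1 = -5)
p = -11 (p = -3 + (10*0 - 8) = -3 + (0 - 8) = -3 - 8 = -11)
(U(Q(A)) + p)² = (-5 - 11)² = (-16)² = 256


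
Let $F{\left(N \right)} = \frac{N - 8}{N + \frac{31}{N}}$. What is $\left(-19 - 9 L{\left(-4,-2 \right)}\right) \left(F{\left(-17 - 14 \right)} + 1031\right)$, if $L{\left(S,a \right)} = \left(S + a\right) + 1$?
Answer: $\frac{429403}{16} \approx 26838.0$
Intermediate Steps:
$L{\left(S,a \right)} = 1 + S + a$
$F{\left(N \right)} = \frac{-8 + N}{N + \frac{31}{N}}$
$\left(-19 - 9 L{\left(-4,-2 \right)}\right) \left(F{\left(-17 - 14 \right)} + 1031\right) = \left(-19 - 9 \left(1 - 4 - 2\right)\right) \left(\frac{\left(-17 - 14\right) \left(-8 - 31\right)}{31 + \left(-17 - 14\right)^{2}} + 1031\right) = \left(-19 - -45\right) \left(- \frac{31 \left(-8 - 31\right)}{31 + \left(-31\right)^{2}} + 1031\right) = \left(-19 + 45\right) \left(\left(-31\right) \frac{1}{31 + 961} \left(-39\right) + 1031\right) = 26 \left(\left(-31\right) \frac{1}{992} \left(-39\right) + 1031\right) = 26 \left(\frac{39}{32} + 1031\right) = 26 \cdot \frac{33031}{32} = \frac{429403}{16}$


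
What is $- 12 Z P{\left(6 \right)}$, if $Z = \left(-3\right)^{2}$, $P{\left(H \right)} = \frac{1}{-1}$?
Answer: $108$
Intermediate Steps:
$P{\left(H \right)} = -1$
$Z = 9$
$- 12 Z P{\left(6 \right)} = \left(-12\right) 9 \left(-1\right) = \left(-108\right) \left(-1\right) = 108$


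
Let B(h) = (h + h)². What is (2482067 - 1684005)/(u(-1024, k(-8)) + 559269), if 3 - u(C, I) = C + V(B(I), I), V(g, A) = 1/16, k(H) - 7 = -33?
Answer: 12768992/8964735 ≈ 1.4244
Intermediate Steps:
k(H) = -26 (k(H) = 7 - 33 = -26)
B(h) = 4*h² (B(h) = (2*h)² = 4*h²)
V(g, A) = 1/16
u(C, I) = 47/16 - C (u(C, I) = 3 - (C + 1/16) = 3 - (1/16 + C) = 3 + (-1/16 - C) = 47/16 - C)
(2482067 - 1684005)/(u(-1024, k(-8)) + 559269) = (2482067 - 1684005)/((47/16 - 1*(-1024)) + 559269) = 798062/((47/16 + 1024) + 559269) = 798062/(16431/16 + 559269) = 798062/(8964735/16) = 798062*(16/8964735) = 12768992/8964735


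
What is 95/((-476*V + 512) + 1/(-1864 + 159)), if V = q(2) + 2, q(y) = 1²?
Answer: -8525/82199 ≈ -0.10371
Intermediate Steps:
q(y) = 1
V = 3 (V = 1 + 2 = 3)
95/((-476*V + 512) + 1/(-1864 + 159)) = 95/((-476*3 + 512) + 1/(-1864 + 159)) = 95/((-1428 + 512) + 1/(-1705)) = 95/(-916 - 1/1705) = 95/(-1561781/1705) = 95*(-1705/1561781) = -8525/82199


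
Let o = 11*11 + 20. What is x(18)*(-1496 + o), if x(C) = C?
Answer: -24390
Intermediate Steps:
o = 141 (o = 121 + 20 = 141)
x(18)*(-1496 + o) = 18*(-1496 + 141) = 18*(-1355) = -24390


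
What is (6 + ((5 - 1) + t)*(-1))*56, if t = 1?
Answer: 56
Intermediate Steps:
(6 + ((5 - 1) + t)*(-1))*56 = (6 + ((5 - 1) + 1)*(-1))*56 = (6 + (4 + 1)*(-1))*56 = (6 + 5*(-1))*56 = (6 - 5)*56 = 1*56 = 56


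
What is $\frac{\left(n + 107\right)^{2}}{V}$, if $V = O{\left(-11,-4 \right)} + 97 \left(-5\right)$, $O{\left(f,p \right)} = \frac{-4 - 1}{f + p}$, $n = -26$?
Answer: $- \frac{19683}{1454} \approx -13.537$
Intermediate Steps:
$O{\left(f,p \right)} = - \frac{5}{f + p}$
$V = - \frac{1454}{3}$ ($V = - \frac{5}{-11 - 4} + 97 \left(-5\right) = - \frac{5}{-15} - 485 = \left(-5\right) \left(- \frac{1}{15}\right) - 485 = \frac{1}{3} - 485 = - \frac{1454}{3} \approx -484.67$)
$\frac{\left(n + 107\right)^{2}}{V} = \frac{\left(-26 + 107\right)^{2}}{- \frac{1454}{3}} = 81^{2} \left(- \frac{3}{1454}\right) = 6561 \left(- \frac{3}{1454}\right) = - \frac{19683}{1454}$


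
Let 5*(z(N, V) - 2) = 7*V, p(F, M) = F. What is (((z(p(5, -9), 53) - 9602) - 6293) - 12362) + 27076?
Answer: -5524/5 ≈ -1104.8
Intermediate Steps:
z(N, V) = 2 + 7*V/5 (z(N, V) = 2 + (7*V)/5 = 2 + 7*V/5)
(((z(p(5, -9), 53) - 9602) - 6293) - 12362) + 27076 = ((((2 + (7/5)*53) - 9602) - 6293) - 12362) + 27076 = ((((2 + 371/5) - 9602) - 6293) - 12362) + 27076 = (((381/5 - 9602) - 6293) - 12362) + 27076 = ((-47629/5 - 6293) - 12362) + 27076 = (-79094/5 - 12362) + 27076 = -140904/5 + 27076 = -5524/5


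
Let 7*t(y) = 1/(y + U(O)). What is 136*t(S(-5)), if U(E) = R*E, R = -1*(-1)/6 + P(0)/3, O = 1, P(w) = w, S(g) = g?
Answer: -816/203 ≈ -4.0197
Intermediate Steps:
R = ⅙ (R = -1*(-1)/6 + 0/3 = 1*(⅙) + 0*(⅓) = ⅙ + 0 = ⅙ ≈ 0.16667)
U(E) = E/6
t(y) = 1/(7*(⅙ + y)) (t(y) = 1/(7*(y + (⅙)*1)) = 1/(7*(y + ⅙)) = 1/(7*(⅙ + y)))
136*t(S(-5)) = 136*(6/(7*(1 + 6*(-5)))) = 136*(6/(7*(1 - 30))) = 136*((6/7)/(-29)) = 136*((6/7)*(-1/29)) = 136*(-6/203) = -816/203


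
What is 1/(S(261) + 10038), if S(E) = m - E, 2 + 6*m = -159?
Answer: 6/58501 ≈ 0.00010256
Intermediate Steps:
m = -161/6 (m = -1/3 + (1/6)*(-159) = -1/3 - 53/2 = -161/6 ≈ -26.833)
S(E) = -161/6 - E
1/(S(261) + 10038) = 1/((-161/6 - 1*261) + 10038) = 1/((-161/6 - 261) + 10038) = 1/(-1727/6 + 10038) = 1/(58501/6) = 6/58501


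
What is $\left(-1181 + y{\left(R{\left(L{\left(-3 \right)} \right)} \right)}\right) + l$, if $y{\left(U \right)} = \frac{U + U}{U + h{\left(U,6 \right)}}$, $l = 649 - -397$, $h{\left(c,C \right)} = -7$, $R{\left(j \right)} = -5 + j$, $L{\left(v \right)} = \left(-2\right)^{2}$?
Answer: $- \frac{539}{4} \approx -134.75$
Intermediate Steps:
$L{\left(v \right)} = 4$
$l = 1046$ ($l = 649 + 397 = 1046$)
$y{\left(U \right)} = \frac{2 U}{-7 + U}$ ($y{\left(U \right)} = \frac{U + U}{U - 7} = \frac{2 U}{-7 + U}$)
$\left(-1181 + y{\left(R{\left(L{\left(-3 \right)} \right)} \right)}\right) + l = \left(-1181 + \frac{2 \left(-5 + 4\right)}{-7 + \left(-5 + 4\right)}\right) + 1046 = \left(-1181 + 2 \left(-1\right) \frac{1}{-7 - 1}\right) + 1046 = \left(-1181 + 2 \left(-1\right) \frac{1}{-8}\right) + 1046 = \left(-1181 + 2 \left(-1\right) \left(- \frac{1}{8}\right)\right) + 1046 = \left(-1181 + \frac{1}{4}\right) + 1046 = - \frac{4723}{4} + 1046 = - \frac{539}{4}$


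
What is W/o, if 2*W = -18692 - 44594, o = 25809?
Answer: -31643/25809 ≈ -1.2260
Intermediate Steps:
W = -31643 (W = (-18692 - 44594)/2 = (½)*(-63286) = -31643)
W/o = -31643/25809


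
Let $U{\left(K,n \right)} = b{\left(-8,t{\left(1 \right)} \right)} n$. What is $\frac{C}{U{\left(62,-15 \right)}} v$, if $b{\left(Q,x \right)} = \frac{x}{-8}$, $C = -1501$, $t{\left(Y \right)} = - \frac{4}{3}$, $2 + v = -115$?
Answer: $- \frac{351234}{5} \approx -70247.0$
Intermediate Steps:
$v = -117$ ($v = -2 - 115 = -117$)
$t{\left(Y \right)} = - \frac{4}{3}$ ($t{\left(Y \right)} = \left(-4\right) \frac{1}{3} = - \frac{4}{3}$)
$b{\left(Q,x \right)} = - \frac{x}{8}$ ($b{\left(Q,x \right)} = x \left(- \frac{1}{8}\right) = - \frac{x}{8}$)
$U{\left(K,n \right)} = \frac{n}{6}$ ($U{\left(K,n \right)} = \left(- \frac{1}{8}\right) \left(- \frac{4}{3}\right) n = \frac{n}{6}$)
$\frac{C}{U{\left(62,-15 \right)}} v = - \frac{1501}{\frac{1}{6} \left(-15\right)} \left(-117\right) = - \frac{1501}{- \frac{5}{2}} \left(-117\right) = \left(-1501\right) \left(- \frac{2}{5}\right) \left(-117\right) = \frac{3002}{5} \left(-117\right) = - \frac{351234}{5}$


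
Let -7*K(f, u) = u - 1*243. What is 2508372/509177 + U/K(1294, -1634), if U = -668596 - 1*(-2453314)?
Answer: 6365869713846/955725229 ≈ 6660.8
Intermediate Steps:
K(f, u) = 243/7 - u/7 (K(f, u) = -(u - 1*243)/7 = -(u - 243)/7 = -(-243 + u)/7 = 243/7 - u/7)
U = 1784718 (U = -668596 + 2453314 = 1784718)
2508372/509177 + U/K(1294, -1634) = 2508372/509177 + 1784718/(243/7 - ⅐*(-1634)) = 2508372*(1/509177) + 1784718/(243/7 + 1634/7) = 2508372/509177 + 1784718/(1877/7) = 2508372/509177 + 1784718*(7/1877) = 2508372/509177 + 12493026/1877 = 6365869713846/955725229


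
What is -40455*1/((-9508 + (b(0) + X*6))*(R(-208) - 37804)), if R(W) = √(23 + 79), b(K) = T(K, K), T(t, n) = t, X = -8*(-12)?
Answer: -13184145/110043958178 - 1395*√102/440175832712 ≈ -0.00011984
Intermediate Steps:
X = 96
b(K) = K
R(W) = √102
-40455*1/((-9508 + (b(0) + X*6))*(R(-208) - 37804)) = -40455*1/((-9508 + (0 + 96*6))*(√102 - 37804)) = -40455*1/((-37804 + √102)*(-9508 + (0 + 576))) = -40455*1/((-37804 + √102)*(-9508 + 576)) = -40455*(-1/(8932*(-37804 + √102))) = -40455/(337665328 - 8932*√102)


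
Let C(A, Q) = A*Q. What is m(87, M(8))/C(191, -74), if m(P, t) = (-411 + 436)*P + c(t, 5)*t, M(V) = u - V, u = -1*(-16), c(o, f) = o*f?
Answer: -2495/14134 ≈ -0.17652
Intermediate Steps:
c(o, f) = f*o
u = 16
M(V) = 16 - V
m(P, t) = 5*t² + 25*P (m(P, t) = (-411 + 436)*P + (5*t)*t = 25*P + 5*t² = 5*t² + 25*P)
m(87, M(8))/C(191, -74) = (5*(16 - 1*8)² + 25*87)/((191*(-74))) = (5*(16 - 8)² + 2175)/(-14134) = (5*8² + 2175)*(-1/14134) = (5*64 + 2175)*(-1/14134) = (320 + 2175)*(-1/14134) = 2495*(-1/14134) = -2495/14134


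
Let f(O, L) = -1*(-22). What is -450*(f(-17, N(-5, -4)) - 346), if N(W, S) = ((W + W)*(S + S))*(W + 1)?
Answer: 145800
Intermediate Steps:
N(W, S) = 4*S*W*(1 + W) (N(W, S) = ((2*W)*(2*S))*(1 + W) = (4*S*W)*(1 + W) = 4*S*W*(1 + W))
f(O, L) = 22
-450*(f(-17, N(-5, -4)) - 346) = -450*(22 - 346) = -450*(-324) = 145800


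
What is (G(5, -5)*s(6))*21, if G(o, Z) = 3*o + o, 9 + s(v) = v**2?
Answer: 11340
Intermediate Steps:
s(v) = -9 + v**2
G(o, Z) = 4*o
(G(5, -5)*s(6))*21 = ((4*5)*(-9 + 6**2))*21 = (20*(-9 + 36))*21 = (20*27)*21 = 540*21 = 11340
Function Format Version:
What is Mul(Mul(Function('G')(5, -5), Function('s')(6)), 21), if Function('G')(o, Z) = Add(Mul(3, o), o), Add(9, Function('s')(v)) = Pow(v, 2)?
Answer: 11340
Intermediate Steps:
Function('s')(v) = Add(-9, Pow(v, 2))
Function('G')(o, Z) = Mul(4, o)
Mul(Mul(Function('G')(5, -5), Function('s')(6)), 21) = Mul(Mul(Mul(4, 5), Add(-9, Pow(6, 2))), 21) = Mul(Mul(20, Add(-9, 36)), 21) = Mul(Mul(20, 27), 21) = Mul(540, 21) = 11340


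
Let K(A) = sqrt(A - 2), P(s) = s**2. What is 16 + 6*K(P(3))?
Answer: 16 + 6*sqrt(7) ≈ 31.875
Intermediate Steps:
K(A) = sqrt(-2 + A)
16 + 6*K(P(3)) = 16 + 6*sqrt(-2 + 3**2) = 16 + 6*sqrt(-2 + 9) = 16 + 6*sqrt(7)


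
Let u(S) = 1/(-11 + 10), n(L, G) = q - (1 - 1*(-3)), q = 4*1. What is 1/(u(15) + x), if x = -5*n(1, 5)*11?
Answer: -1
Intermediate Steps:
q = 4
n(L, G) = 0 (n(L, G) = 4 - (1 - 1*(-3)) = 4 - (1 + 3) = 4 - 1*4 = 4 - 4 = 0)
u(S) = -1 (u(S) = 1/(-1) = -1)
x = 0 (x = -5*0*11 = 0*11 = 0)
1/(u(15) + x) = 1/(-1 + 0) = 1/(-1) = -1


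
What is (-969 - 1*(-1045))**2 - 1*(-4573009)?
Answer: 4578785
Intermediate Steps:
(-969 - 1*(-1045))**2 - 1*(-4573009) = (-969 + 1045)**2 + 4573009 = 76**2 + 4573009 = 5776 + 4573009 = 4578785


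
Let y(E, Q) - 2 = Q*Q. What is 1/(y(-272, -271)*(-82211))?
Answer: -1/6037822473 ≈ -1.6562e-10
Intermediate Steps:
y(E, Q) = 2 + Q² (y(E, Q) = 2 + Q*Q = 2 + Q²)
1/(y(-272, -271)*(-82211)) = 1/((2 + (-271)²)*(-82211)) = -1/82211/(2 + 73441) = -1/82211/73443 = (1/73443)*(-1/82211) = -1/6037822473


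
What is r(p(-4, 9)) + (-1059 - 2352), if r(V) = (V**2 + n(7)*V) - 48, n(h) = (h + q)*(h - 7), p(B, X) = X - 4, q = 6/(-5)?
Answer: -3434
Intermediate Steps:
q = -6/5 (q = 6*(-1/5) = -6/5 ≈ -1.2000)
p(B, X) = -4 + X
n(h) = (-7 + h)*(-6/5 + h) (n(h) = (h - 6/5)*(h - 7) = (-6/5 + h)*(-7 + h) = (-7 + h)*(-6/5 + h))
r(V) = -48 + V**2 (r(V) = (V**2 + (42/5 + 7**2 - 41/5*7)*V) - 48 = (V**2 + (42/5 + 49 - 287/5)*V) - 48 = (V**2 + 0*V) - 48 = (V**2 + 0) - 48 = V**2 - 48 = -48 + V**2)
r(p(-4, 9)) + (-1059 - 2352) = (-48 + (-4 + 9)**2) + (-1059 - 2352) = (-48 + 5**2) - 3411 = (-48 + 25) - 3411 = -23 - 3411 = -3434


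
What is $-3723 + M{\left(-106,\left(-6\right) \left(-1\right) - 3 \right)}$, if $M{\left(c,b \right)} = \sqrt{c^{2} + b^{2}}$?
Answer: $-3723 + \sqrt{11245} \approx -3617.0$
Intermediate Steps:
$M{\left(c,b \right)} = \sqrt{b^{2} + c^{2}}$
$-3723 + M{\left(-106,\left(-6\right) \left(-1\right) - 3 \right)} = -3723 + \sqrt{\left(\left(-6\right) \left(-1\right) - 3\right)^{2} + \left(-106\right)^{2}} = -3723 + \sqrt{\left(6 - 3\right)^{2} + 11236} = -3723 + \sqrt{3^{2} + 11236} = -3723 + \sqrt{9 + 11236} = -3723 + \sqrt{11245}$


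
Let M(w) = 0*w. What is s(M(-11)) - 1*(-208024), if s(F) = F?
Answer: 208024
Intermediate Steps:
M(w) = 0
s(M(-11)) - 1*(-208024) = 0 - 1*(-208024) = 0 + 208024 = 208024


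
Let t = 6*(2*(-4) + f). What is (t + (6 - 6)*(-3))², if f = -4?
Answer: 5184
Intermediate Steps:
t = -72 (t = 6*(2*(-4) - 4) = 6*(-8 - 4) = 6*(-12) = -72)
(t + (6 - 6)*(-3))² = (-72 + (6 - 6)*(-3))² = (-72 + 0*(-3))² = (-72 + 0)² = (-72)² = 5184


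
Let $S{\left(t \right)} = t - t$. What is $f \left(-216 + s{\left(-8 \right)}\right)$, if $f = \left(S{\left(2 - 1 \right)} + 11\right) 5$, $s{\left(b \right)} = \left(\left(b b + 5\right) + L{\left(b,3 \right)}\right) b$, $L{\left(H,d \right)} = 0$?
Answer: $-42240$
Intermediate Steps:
$S{\left(t \right)} = 0$
$s{\left(b \right)} = b \left(5 + b^{2}\right)$ ($s{\left(b \right)} = \left(\left(b b + 5\right) + 0\right) b = \left(\left(b^{2} + 5\right) + 0\right) b = \left(\left(5 + b^{2}\right) + 0\right) b = \left(5 + b^{2}\right) b = b \left(5 + b^{2}\right)$)
$f = 55$ ($f = \left(0 + 11\right) 5 = 11 \cdot 5 = 55$)
$f \left(-216 + s{\left(-8 \right)}\right) = 55 \left(-216 - 8 \left(5 + \left(-8\right)^{2}\right)\right) = 55 \left(-216 - 8 \left(5 + 64\right)\right) = 55 \left(-216 - 552\right) = 55 \left(-768\right) = -42240$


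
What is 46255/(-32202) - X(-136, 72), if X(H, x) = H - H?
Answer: -46255/32202 ≈ -1.4364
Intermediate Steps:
X(H, x) = 0
46255/(-32202) - X(-136, 72) = 46255/(-32202) - 1*0 = 46255*(-1/32202) + 0 = -46255/32202 + 0 = -46255/32202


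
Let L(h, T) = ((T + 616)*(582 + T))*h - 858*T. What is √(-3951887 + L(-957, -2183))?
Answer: 2*I*√600742223 ≈ 49020.0*I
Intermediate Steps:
L(h, T) = -858*T + h*(582 + T)*(616 + T) (L(h, T) = ((616 + T)*(582 + T))*h - 858*T = ((582 + T)*(616 + T))*h - 858*T = h*(582 + T)*(616 + T) - 858*T = -858*T + h*(582 + T)*(616 + T))
√(-3951887 + L(-957, -2183)) = √(-3951887 + (-858*(-2183) + 358512*(-957) - 957*(-2183)² + 1198*(-2183)*(-957))) = √(-3951887 + (1873014 - 343095984 - 957*4765489 + 2502778938)) = √(-3951887 + (1873014 - 343095984 - 4560572973 + 2502778938)) = √(-3951887 - 2399017005) = √(-2402968892) = 2*I*√600742223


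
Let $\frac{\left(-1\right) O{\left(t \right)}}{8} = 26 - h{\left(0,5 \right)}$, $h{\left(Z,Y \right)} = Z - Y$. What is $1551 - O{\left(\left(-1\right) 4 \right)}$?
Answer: $1799$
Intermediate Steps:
$O{\left(t \right)} = -248$ ($O{\left(t \right)} = - 8 \left(26 - \left(0 - 5\right)\right) = - 8 \left(26 - -5\right) = - 8 \left(26 + 5\right) = \left(-8\right) 31 = -248$)
$1551 - O{\left(\left(-1\right) 4 \right)} = 1551 - -248 = 1551 + 248 = 1799$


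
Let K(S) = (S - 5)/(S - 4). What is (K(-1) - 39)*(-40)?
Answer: 1512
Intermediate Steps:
K(S) = (-5 + S)/(-4 + S)
(K(-1) - 39)*(-40) = ((-5 - 1)/(-4 - 1) - 39)*(-40) = (-6/(-5) - 39)*(-40) = (-1/5*(-6) - 39)*(-40) = (6/5 - 39)*(-40) = -189/5*(-40) = 1512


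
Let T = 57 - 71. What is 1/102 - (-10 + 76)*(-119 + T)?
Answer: 895357/102 ≈ 8778.0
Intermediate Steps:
T = -14
1/102 - (-10 + 76)*(-119 + T) = 1/102 - (-10 + 76)*(-119 - 14) = 1/102 - 66*(-133) = 1/102 - 1*(-8778) = 1/102 + 8778 = 895357/102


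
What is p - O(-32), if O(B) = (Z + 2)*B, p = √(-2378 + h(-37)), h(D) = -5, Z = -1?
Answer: 32 + I*√2383 ≈ 32.0 + 48.816*I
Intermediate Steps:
p = I*√2383 (p = √(-2378 - 5) = √(-2383) = I*√2383 ≈ 48.816*I)
O(B) = B (O(B) = (-1 + 2)*B = 1*B = B)
p - O(-32) = I*√2383 - 1*(-32) = I*√2383 + 32 = 32 + I*√2383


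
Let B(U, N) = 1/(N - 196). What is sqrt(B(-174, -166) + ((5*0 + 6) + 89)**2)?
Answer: sqrt(1182671738)/362 ≈ 95.000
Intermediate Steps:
B(U, N) = 1/(-196 + N)
sqrt(B(-174, -166) + ((5*0 + 6) + 89)**2) = sqrt(1/(-196 - 166) + ((5*0 + 6) + 89)**2) = sqrt(1/(-362) + ((0 + 6) + 89)**2) = sqrt(-1/362 + (6 + 89)**2) = sqrt(-1/362 + 95**2) = sqrt(-1/362 + 9025) = sqrt(3267049/362) = sqrt(1182671738)/362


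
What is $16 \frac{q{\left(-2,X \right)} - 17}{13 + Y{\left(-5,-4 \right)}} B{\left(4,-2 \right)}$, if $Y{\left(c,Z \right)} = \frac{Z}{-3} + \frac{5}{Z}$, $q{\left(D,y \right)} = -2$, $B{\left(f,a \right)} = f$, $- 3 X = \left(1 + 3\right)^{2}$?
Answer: $- \frac{14592}{157} \approx -92.943$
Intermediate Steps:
$X = - \frac{16}{3}$ ($X = - \frac{\left(1 + 3\right)^{2}}{3} = - \frac{4^{2}}{3} = \left(- \frac{1}{3}\right) 16 = - \frac{16}{3} \approx -5.3333$)
$Y{\left(c,Z \right)} = \frac{5}{Z} - \frac{Z}{3}$ ($Y{\left(c,Z \right)} = Z \left(- \frac{1}{3}\right) + \frac{5}{Z} = - \frac{Z}{3} + \frac{5}{Z} = \frac{5}{Z} - \frac{Z}{3}$)
$16 \frac{q{\left(-2,X \right)} - 17}{13 + Y{\left(-5,-4 \right)}} B{\left(4,-2 \right)} = 16 \frac{-2 - 17}{13 + \left(\frac{5}{-4} - - \frac{4}{3}\right)} 4 = 16 \left(- \frac{19}{13 + \left(5 \left(- \frac{1}{4}\right) + \frac{4}{3}\right)}\right) 4 = 16 \left(- \frac{19}{13 + \left(- \frac{5}{4} + \frac{4}{3}\right)}\right) 4 = 16 \left(- \frac{19}{13 + \frac{1}{12}}\right) 4 = 16 \left(- \frac{19}{\frac{157}{12}}\right) 4 = 16 \left(\left(-19\right) \frac{12}{157}\right) 4 = 16 \left(- \frac{228}{157}\right) 4 = \left(- \frac{3648}{157}\right) 4 = - \frac{14592}{157}$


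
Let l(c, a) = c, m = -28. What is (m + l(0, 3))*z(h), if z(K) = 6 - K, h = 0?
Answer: -168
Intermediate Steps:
(m + l(0, 3))*z(h) = (-28 + 0)*(6 - 1*0) = -28*(6 + 0) = -28*6 = -168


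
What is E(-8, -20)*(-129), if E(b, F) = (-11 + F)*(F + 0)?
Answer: -79980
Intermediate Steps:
E(b, F) = F*(-11 + F) (E(b, F) = (-11 + F)*F = F*(-11 + F))
E(-8, -20)*(-129) = -20*(-11 - 20)*(-129) = -20*(-31)*(-129) = 620*(-129) = -79980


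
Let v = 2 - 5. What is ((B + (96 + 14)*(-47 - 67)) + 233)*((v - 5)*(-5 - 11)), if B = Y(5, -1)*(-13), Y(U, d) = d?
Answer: -1573632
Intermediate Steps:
B = 13 (B = -1*(-13) = 13)
v = -3
((B + (96 + 14)*(-47 - 67)) + 233)*((v - 5)*(-5 - 11)) = ((13 + (96 + 14)*(-47 - 67)) + 233)*((-3 - 5)*(-5 - 11)) = ((13 + 110*(-114)) + 233)*(-8*(-16)) = ((13 - 12540) + 233)*128 = (-12527 + 233)*128 = -12294*128 = -1573632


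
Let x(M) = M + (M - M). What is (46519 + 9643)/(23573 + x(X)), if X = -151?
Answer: 28081/11711 ≈ 2.3978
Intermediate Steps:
x(M) = M (x(M) = M + 0 = M)
(46519 + 9643)/(23573 + x(X)) = (46519 + 9643)/(23573 - 151) = 56162/23422 = 56162*(1/23422) = 28081/11711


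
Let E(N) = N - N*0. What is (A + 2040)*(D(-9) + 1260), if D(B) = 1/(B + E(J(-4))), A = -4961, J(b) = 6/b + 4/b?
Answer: -3680206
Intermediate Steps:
J(b) = 10/b
E(N) = N (E(N) = N - 1*0 = N + 0 = N)
D(B) = 1/(-5/2 + B) (D(B) = 1/(B + 10/(-4)) = 1/(B + 10*(-¼)) = 1/(B - 5/2) = 1/(-5/2 + B))
(A + 2040)*(D(-9) + 1260) = (-4961 + 2040)*(2/(-5 + 2*(-9)) + 1260) = -2921*(2/(-5 - 18) + 1260) = -2921*(2/(-23) + 1260) = -2921*(2*(-1/23) + 1260) = -2921*(-2/23 + 1260) = -2921*28978/23 = -3680206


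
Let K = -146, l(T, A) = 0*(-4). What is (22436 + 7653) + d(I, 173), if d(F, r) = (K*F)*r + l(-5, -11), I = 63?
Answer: -1561165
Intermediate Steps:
l(T, A) = 0
d(F, r) = -146*F*r (d(F, r) = (-146*F)*r + 0 = -146*F*r + 0 = -146*F*r)
(22436 + 7653) + d(I, 173) = (22436 + 7653) - 146*63*173 = 30089 - 1591254 = -1561165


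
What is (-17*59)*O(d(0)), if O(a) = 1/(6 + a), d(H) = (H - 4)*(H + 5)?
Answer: 1003/14 ≈ 71.643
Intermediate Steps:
d(H) = (-4 + H)*(5 + H)
(-17*59)*O(d(0)) = (-17*59)/(6 + (-20 + 0 + 0²)) = -1003/(6 + (-20 + 0 + 0)) = -1003/(6 - 20) = -1003/(-14) = -1003*(-1/14) = 1003/14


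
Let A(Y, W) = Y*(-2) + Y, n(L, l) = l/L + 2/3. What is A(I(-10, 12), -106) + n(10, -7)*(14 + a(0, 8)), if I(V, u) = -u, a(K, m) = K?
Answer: 173/15 ≈ 11.533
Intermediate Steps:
n(L, l) = 2/3 + l/L (n(L, l) = l/L + 2*(1/3) = l/L + 2/3 = 2/3 + l/L)
A(Y, W) = -Y (A(Y, W) = -2*Y + Y = -Y)
A(I(-10, 12), -106) + n(10, -7)*(14 + a(0, 8)) = -(-1)*12 + (2/3 - 7/10)*(14 + 0) = -1*(-12) + (2/3 - 7*1/10)*14 = 12 + (2/3 - 7/10)*14 = 12 - 1/30*14 = 12 - 7/15 = 173/15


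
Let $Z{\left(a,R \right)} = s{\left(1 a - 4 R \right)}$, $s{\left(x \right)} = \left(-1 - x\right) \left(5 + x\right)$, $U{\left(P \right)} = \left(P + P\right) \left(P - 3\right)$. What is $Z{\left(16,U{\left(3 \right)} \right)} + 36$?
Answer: $-321$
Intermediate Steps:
$U{\left(P \right)} = 2 P \left(-3 + P\right)$
$Z{\left(a,R \right)} = -5 - \left(a - 4 R\right)^{2} - 6 a + 24 R$ ($Z{\left(a,R \right)} = -5 - \left(1 a - 4 R\right)^{2} - 6 \left(1 a - 4 R\right) = -5 - \left(a - 4 R\right)^{2} - 6 \left(a - 4 R\right) = -5 - \left(a - 4 R\right)^{2} + \left(- 6 a + 24 R\right) = -5 - \left(a - 4 R\right)^{2} - 6 a + 24 R$)
$Z{\left(16,U{\left(3 \right)} \right)} + 36 = \left(-5 - \left(\left(-1\right) 16 + 4 \cdot 2 \cdot 3 \left(-3 + 3\right)\right)^{2} - 96 + 24 \cdot 2 \cdot 3 \left(-3 + 3\right)\right) + 36 = \left(-5 - \left(-16 + 4 \cdot 2 \cdot 3 \cdot 0\right)^{2} - 96 + 24 \cdot 2 \cdot 3 \cdot 0\right) + 36 = \left(-5 - \left(-16 + 4 \cdot 0\right)^{2} - 96 + 24 \cdot 0\right) + 36 = \left(-5 - \left(-16 + 0\right)^{2} - 96 + 0\right) + 36 = \left(-5 - \left(-16\right)^{2} - 96 + 0\right) + 36 = \left(-5 - 256 - 96 + 0\right) + 36 = -357 + 36 = -321$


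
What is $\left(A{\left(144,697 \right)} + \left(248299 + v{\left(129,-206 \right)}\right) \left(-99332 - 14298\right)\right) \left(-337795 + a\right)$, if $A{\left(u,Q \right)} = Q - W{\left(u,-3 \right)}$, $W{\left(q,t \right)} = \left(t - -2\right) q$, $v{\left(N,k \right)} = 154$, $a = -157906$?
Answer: $13994488637952849$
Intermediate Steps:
$W{\left(q,t \right)} = q \left(2 + t\right)$ ($W{\left(q,t \right)} = \left(t + 2\right) q = \left(2 + t\right) q = q \left(2 + t\right)$)
$A{\left(u,Q \right)} = Q + u$ ($A{\left(u,Q \right)} = Q - u \left(2 - 3\right) = Q - u \left(-1\right) = Q - - u = Q + u$)
$\left(A{\left(144,697 \right)} + \left(248299 + v{\left(129,-206 \right)}\right) \left(-99332 - 14298\right)\right) \left(-337795 + a\right) = \left(\left(697 + 144\right) + \left(248299 + 154\right) \left(-99332 - 14298\right)\right) \left(-337795 - 157906\right) = \left(841 + 248453 \left(-113630\right)\right) \left(-495701\right) = \left(841 - 28231714390\right) \left(-495701\right) = \left(-28231713549\right) \left(-495701\right) = 13994488637952849$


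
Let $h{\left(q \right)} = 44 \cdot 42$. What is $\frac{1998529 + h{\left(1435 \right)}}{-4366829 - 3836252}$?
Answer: $- \frac{2000377}{8203081} \approx -0.24386$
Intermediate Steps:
$h{\left(q \right)} = 1848$
$\frac{1998529 + h{\left(1435 \right)}}{-4366829 - 3836252} = \frac{1998529 + 1848}{-4366829 - 3836252} = \frac{2000377}{-8203081} = 2000377 \left(- \frac{1}{8203081}\right) = - \frac{2000377}{8203081}$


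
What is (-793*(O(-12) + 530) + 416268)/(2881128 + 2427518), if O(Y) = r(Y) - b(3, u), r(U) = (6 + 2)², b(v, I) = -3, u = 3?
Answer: -57153/5308646 ≈ -0.010766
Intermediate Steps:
r(U) = 64 (r(U) = 8² = 64)
O(Y) = 67 (O(Y) = 64 - 1*(-3) = 64 + 3 = 67)
(-793*(O(-12) + 530) + 416268)/(2881128 + 2427518) = (-793*(67 + 530) + 416268)/(2881128 + 2427518) = (-793*597 + 416268)/5308646 = (-473421 + 416268)*(1/5308646) = -57153*1/5308646 = -57153/5308646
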